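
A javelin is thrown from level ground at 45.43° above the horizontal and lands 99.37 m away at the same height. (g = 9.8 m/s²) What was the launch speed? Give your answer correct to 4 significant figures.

On level ground, R = v₀² sin(2θ) / g, so v₀ = √(R g / sin 2θ).
sin(2 × 45.43°) = 0.9999.
v₀ = √(99.37 × 9.8 / 0.9999) = √973.92 = 31.21 m/s.

31.21 m/s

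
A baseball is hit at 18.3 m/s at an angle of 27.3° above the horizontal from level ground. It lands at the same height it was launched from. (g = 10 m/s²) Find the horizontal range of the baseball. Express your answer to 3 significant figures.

27.3 m

For level ground, R = v₀² sin(2θ) / g.
sin(2 × 27.3°) = sin 54.60° = 0.8151.
R = (18.3)² × 0.8151 / 10 = 27.3 m.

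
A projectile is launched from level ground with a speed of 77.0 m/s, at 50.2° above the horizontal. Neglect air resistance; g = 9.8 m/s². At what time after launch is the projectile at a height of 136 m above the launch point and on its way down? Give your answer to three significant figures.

8.98 s

v_y0 = 77.0 sin 50.2° = 59.16 m/s.
Set y = v_y0 t − ½ g t² = 136: 4.900 t² − 59.16 t + 136 = 0.
t = [59.16 ± √(3500 − 2666)] / 9.8 = (59.16 ± 28.88) / 9.8, giving t = 3.09 s or t = 8.98 s.
On the way down corresponds to the larger root: t = 8.98 s.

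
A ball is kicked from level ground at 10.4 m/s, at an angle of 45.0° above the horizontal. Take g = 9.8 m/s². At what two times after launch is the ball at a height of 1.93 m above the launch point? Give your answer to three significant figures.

v_y0 = 10.4 sin 45.0° = 7.354 m/s.
Set y = v_y0 t − ½ g t² = 1.93: 4.900 t² − 7.354 t + 1.93 = 0.
t = [7.354 ± √(54.08 − 37.83)] / 9.8 = (7.354 ± 4.031) / 9.8, giving t = 0.339 s or t = 1.16 s.
So the ball is at 1.93 m at t = 0.339 s (rising) and t = 1.16 s (falling).

0.339 s and 1.16 s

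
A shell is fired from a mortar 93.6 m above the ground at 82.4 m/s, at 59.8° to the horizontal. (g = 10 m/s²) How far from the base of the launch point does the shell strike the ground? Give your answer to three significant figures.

Components: v_x = 82.4 cos 59.8° = 41.45 m/s, v_y = 82.4 sin 59.8° = 71.22 m/s.
Vertical: 0 = 93.6 + 71.22 t − ½(10) t² ⇒ 5.000 t² − 71.22 t − 93.6 = 0.
t = [71.22 + √(5072 + 1872)] / 10.00 = 15.46 s.
Horizontal: R = v_x · t = 41.45 × 15.46 = 641 m.

641 m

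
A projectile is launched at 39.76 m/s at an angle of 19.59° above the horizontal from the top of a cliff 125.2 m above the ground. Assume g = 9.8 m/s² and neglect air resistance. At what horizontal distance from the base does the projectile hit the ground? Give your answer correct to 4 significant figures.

Components: v_x = 39.76 cos 19.59° = 37.459 m/s, v_y = 39.76 sin 19.59° = 13.331 m/s.
Vertical: 0 = 125.2 + 13.331 t − ½(9.8) t² ⇒ 4.900 t² − 13.331 t − 125.2 = 0.
t = [13.331 + √(177.72 + 2453.9)] / 9.800 = 6.5949 s.
Horizontal: R = v_x · t = 37.459 × 6.5949 = 247.0 m.

247.0 m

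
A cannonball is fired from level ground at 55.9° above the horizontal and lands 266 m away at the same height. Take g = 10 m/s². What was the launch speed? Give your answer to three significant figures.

53.5 m/s

On level ground, R = v₀² sin(2θ) / g, so v₀ = √(R g / sin 2θ).
sin(2 × 55.9°) = 0.9285.
v₀ = √(266 × 10 / 0.9285) = √2865 = 53.5 m/s.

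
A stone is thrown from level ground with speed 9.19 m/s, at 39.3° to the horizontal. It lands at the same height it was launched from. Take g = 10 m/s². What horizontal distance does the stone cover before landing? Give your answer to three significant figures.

Components: v_x = 9.19 cos 39.3° = 7.112 m/s, v_y = 9.19 sin 39.3° = 5.821 m/s.
Time of flight (same landing height): t = 2 v_y / g = 2 × 5.821 / 10 = 1.164 s.
Range: R = v_x · t = 7.112 × 1.164 = 8.28 m.

8.28 m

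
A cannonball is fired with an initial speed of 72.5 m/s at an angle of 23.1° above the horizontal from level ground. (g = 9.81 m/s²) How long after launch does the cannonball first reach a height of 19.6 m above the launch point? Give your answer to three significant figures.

v_y0 = 72.5 sin 23.1° = 28.44 m/s.
Set y = v_y0 t − ½ g t² = 19.6: 4.905 t² − 28.44 t + 19.6 = 0.
t = [28.44 ± √(808.8 − 384.6)] / 9.81 = (28.44 ± 20.60) / 9.81, giving t = 0.799 s or t = 5.00 s.
The cannonball is on the way up at the first time, so t = 0.799 s.

0.799 s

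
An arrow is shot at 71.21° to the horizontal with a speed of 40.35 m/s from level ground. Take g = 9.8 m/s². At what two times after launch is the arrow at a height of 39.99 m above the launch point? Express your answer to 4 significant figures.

v_y0 = 40.35 sin 71.21° = 38.200 m/s.
Set y = v_y0 t − ½ g t² = 39.99: 4.900 t² − 38.200 t + 39.99 = 0.
t = [38.200 ± √(1459.2 − 783.80)] / 9.8 = (38.200 ± 25.988) / 9.8, giving t = 1.246 s or t = 6.550 s.
So the arrow is at 39.99 m at t = 1.246 s (rising) and t = 6.550 s (falling).

1.246 s and 6.550 s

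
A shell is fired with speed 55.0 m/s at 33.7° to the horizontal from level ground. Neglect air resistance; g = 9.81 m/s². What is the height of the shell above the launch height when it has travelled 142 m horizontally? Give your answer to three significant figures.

v_x = 55.0 cos 33.7° = 45.76 m/s, v_y0 = 55.0 sin 33.7° = 30.52 m/s.
Time to reach x = 142 m: t = x / v_x = 142 / 45.76 = 3.103 s.
y = v_y0 t − ½ g t² = 30.52×3.103 − 4.905×3.103² = 47.5 m.

47.5 m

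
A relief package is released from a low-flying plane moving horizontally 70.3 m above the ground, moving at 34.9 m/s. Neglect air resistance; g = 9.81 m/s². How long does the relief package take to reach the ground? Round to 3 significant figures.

3.79 s

The horizontal speed doesn't affect the fall. With v_y0 = 0, h = ½ g t².
t = √(2 × 70.3 / 9.81) = √14.33 = 3.79 s.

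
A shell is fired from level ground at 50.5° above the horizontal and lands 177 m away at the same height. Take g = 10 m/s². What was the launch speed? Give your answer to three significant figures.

42.5 m/s

On level ground, R = v₀² sin(2θ) / g, so v₀ = √(R g / sin 2θ).
sin(2 × 50.5°) = 0.9816.
v₀ = √(177 × 10 / 0.9816) = √1803 = 42.5 m/s.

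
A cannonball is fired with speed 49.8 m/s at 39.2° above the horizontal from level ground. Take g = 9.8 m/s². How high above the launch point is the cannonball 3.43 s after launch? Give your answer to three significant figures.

50.3 m

v_y0 = 49.8 sin 39.2° = 31.48 m/s.
y(t) = v_y0 t − ½ g t² = 31.48×3.43 − 4.900×3.43² = 50.3 m.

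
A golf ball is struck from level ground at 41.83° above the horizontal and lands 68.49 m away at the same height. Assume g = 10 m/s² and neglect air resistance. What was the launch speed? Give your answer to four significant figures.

On level ground, R = v₀² sin(2θ) / g, so v₀ = √(R g / sin 2θ).
sin(2 × 41.83°) = 0.9939.
v₀ = √(68.49 × 10 / 0.9939) = √689.10 = 26.25 m/s.

26.25 m/s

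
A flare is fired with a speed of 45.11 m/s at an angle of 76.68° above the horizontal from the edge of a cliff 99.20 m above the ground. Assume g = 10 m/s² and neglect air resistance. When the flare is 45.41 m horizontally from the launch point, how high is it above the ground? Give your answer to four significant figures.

195.5 m

v_x = 45.11 cos 76.68° = 10.393 m/s, v_y0 = 45.11 sin 76.68° = 43.896 m/s.
Time to reach x = 45.41 m: t = x / v_x = 45.41 / 10.393 = 4.3693 s.
y = 99.20 + v_y0 t − ½ g t² = 99.20 + 43.896×4.3693 − 5.000×4.3693² = 195.5 m.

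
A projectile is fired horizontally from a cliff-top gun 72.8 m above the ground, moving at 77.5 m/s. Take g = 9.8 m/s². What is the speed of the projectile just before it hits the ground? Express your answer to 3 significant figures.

86.2 m/s

Fall time: t = √(2 × 72.8 / 9.8) = 3.854 s.
At impact: v_x = 77.5 m/s (unchanged), v_y = g t = 9.8 × 3.854 = 37.77 m/s.
Speed = √(v_x² + v_y²) = √(6006 + 1427) = 86.2 m/s.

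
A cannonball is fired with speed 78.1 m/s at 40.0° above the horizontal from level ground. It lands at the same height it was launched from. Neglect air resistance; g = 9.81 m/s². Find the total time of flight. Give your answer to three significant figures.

Vertical component: v_y = 78.1 sin 40.0° = 50.20 m/s.
For a projectile landing at launch height, time of flight is t = 2 v_y / g = 2 × 50.20 / 9.81 = 10.2 s.

10.2 s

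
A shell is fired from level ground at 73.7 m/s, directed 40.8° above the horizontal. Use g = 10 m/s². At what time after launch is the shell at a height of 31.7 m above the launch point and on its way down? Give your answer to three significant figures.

v_y0 = 73.7 sin 40.8° = 48.16 m/s.
Set y = v_y0 t − ½ g t² = 31.7: 5.000 t² − 48.16 t + 31.7 = 0.
t = [48.16 ± √(2319 − 634.0)] / 10 = (48.16 ± 41.05) / 10, giving t = 0.711 s or t = 8.92 s.
On the way down corresponds to the larger root: t = 8.92 s.

8.92 s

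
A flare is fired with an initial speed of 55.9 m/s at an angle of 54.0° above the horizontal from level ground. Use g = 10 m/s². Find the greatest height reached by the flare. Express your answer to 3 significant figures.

102 m

Vertical component of launch velocity: v_y = 55.9 sin 54.0° = 45.22 m/s.
At the highest point the vertical velocity is zero, so v_y² = 2 g h_max.
h_max = (45.22)² / (2 × 10) = 2045 / 20.00 = 102 m.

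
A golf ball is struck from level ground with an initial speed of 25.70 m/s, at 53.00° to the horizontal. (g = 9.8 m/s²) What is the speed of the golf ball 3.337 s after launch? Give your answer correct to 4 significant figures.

v_x = 25.70 cos 53.00° = 15.467 m/s (constant).
v_y(t) = 25.70 sin 53.00° − g t = 20.525 − 9.8 × 3.337 = -12.178 m/s.
Speed = √(v_x² + v_y²) = √(239.23 + 148.30) = 19.69 m/s.

19.69 m/s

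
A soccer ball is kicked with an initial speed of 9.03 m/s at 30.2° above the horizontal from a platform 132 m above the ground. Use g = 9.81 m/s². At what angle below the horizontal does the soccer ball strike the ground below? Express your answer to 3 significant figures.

v_x = 9.03 cos 30.2° = 7.804 m/s.
At impact |v_y| = √(v_y0² + 2 g h) = √(4.542² + 2×9.81×132) = 51.09 m/s.
Angle below horizontal = arctan(|v_y| / v_x) = arctan(51.09 / 7.804) = 81.3°.

81.3°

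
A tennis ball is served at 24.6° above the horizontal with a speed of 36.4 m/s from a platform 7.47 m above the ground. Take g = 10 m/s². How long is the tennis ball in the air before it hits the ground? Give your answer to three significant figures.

Vertical component: v_y = 36.4 sin 24.6° = 15.15 m/s.
Taking up as positive with launch at y = 7.47 m, landing at y = 0: 0 = 7.47 + 15.15 t − ½(10) t².
Solving 5.000 t² − 15.15 t − 7.47 = 0 gives t = [15.15 + √(15.15² + 4·5.000·7.47)] / 10.00 = 3.46 s.

3.46 s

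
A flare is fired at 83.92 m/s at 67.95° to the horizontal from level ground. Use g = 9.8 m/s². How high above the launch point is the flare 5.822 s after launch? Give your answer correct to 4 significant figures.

286.8 m

v_y0 = 83.92 sin 67.95° = 77.782 m/s.
y(t) = v_y0 t − ½ g t² = 77.782×5.822 − 4.900×5.822² = 286.8 m.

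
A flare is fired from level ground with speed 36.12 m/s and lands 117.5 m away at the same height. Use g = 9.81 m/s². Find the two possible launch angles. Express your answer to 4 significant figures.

Level-ground range: R = v₀² sin(2θ)/g ⇒ sin 2θ = R g / v₀² = 117.5×9.81/36.12² = 0.8835.
2θ = arcsin(0.8835) = 62.067° or 180° − 62.067° = 117.933°.
So θ = 31.03° or θ = 58.97°.

31.03° and 58.97°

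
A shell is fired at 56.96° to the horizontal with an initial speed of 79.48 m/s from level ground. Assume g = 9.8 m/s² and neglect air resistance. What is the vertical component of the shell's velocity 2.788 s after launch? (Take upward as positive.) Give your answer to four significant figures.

Initial vertical component: v_y0 = 79.48 sin 56.96° = 66.627 m/s.
v_y(t) = v_y0 − g t = 66.627 − 9.8 × 2.788 = 39.30 m/s.

39.30 m/s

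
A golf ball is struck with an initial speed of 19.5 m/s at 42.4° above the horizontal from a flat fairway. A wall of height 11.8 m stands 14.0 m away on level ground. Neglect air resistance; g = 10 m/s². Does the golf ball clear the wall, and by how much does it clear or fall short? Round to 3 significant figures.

No — it falls 3.74 m short of clearing the wall.

v_x = 19.5 cos 42.4° = 14.40 m/s; v_y0 = 19.5 sin 42.4° = 13.15 m/s.
Time to reach the wall: t = 14.0 / 14.40 = 0.9722 s.
Height at that point: y = 13.15×0.9722 − 5.000×0.9722² = 8.059 m.
That is 11.8 − 8.059 = 3.74 m below the top of the wall, so the golf ball does not clear it.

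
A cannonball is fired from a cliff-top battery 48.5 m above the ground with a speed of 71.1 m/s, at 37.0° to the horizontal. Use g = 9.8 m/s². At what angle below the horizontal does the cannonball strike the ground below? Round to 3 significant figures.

42.9°

v_x = 71.1 cos 37.0° = 56.78 m/s.
At impact |v_y| = √(v_y0² + 2 g h) = √(42.79² + 2×9.8×48.5) = 52.74 m/s.
Angle below horizontal = arctan(|v_y| / v_x) = arctan(52.74 / 56.78) = 42.9°.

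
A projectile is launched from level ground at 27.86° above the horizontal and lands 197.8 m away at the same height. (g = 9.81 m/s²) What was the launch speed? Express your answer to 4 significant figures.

On level ground, R = v₀² sin(2θ) / g, so v₀ = √(R g / sin 2θ).
sin(2 × 27.86°) = 0.8263.
v₀ = √(197.8 × 9.81 / 0.8263) = √2348.3 = 48.46 m/s.

48.46 m/s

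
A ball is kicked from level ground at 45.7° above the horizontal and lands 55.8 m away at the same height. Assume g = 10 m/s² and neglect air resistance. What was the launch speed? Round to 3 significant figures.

On level ground, R = v₀² sin(2θ) / g, so v₀ = √(R g / sin 2θ).
sin(2 × 45.7°) = 0.9997.
v₀ = √(55.8 × 10 / 0.9997) = √558.2 = 23.6 m/s.

23.6 m/s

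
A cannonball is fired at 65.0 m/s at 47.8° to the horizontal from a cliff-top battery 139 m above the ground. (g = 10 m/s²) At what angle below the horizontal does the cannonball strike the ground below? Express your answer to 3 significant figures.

58.6°

v_x = 65.0 cos 47.8° = 43.66 m/s.
At impact |v_y| = √(v_y0² + 2 g h) = √(48.15² + 2×10×139) = 71.40 m/s.
Angle below horizontal = arctan(|v_y| / v_x) = arctan(71.40 / 43.66) = 58.6°.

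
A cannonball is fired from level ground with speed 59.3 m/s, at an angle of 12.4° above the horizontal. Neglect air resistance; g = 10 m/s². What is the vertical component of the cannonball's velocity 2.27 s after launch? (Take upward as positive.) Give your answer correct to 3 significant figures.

-9.97 m/s

Initial vertical component: v_y0 = 59.3 sin 12.4° = 12.73 m/s.
v_y(t) = v_y0 − g t = 12.73 − 10 × 2.27 = -9.97 m/s.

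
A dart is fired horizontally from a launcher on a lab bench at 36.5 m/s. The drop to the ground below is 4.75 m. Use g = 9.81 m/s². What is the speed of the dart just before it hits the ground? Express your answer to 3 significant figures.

37.8 m/s

Fall time: t = √(2 × 4.75 / 9.81) = 0.9841 s.
At impact: v_x = 36.5 m/s (unchanged), v_y = g t = 9.81 × 0.9841 = 9.654 m/s.
Speed = √(v_x² + v_y²) = √(1332 + 93.20) = 37.8 m/s.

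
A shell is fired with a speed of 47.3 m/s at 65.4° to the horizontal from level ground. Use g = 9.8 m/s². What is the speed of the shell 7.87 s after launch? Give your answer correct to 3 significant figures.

39.4 m/s

v_x = 47.3 cos 65.4° = 19.69 m/s (constant).
v_y(t) = 47.3 sin 65.4° − g t = 43.01 − 9.8 × 7.87 = -34.12 m/s.
Speed = √(v_x² + v_y²) = √(387.7 + 1164) = 39.4 m/s.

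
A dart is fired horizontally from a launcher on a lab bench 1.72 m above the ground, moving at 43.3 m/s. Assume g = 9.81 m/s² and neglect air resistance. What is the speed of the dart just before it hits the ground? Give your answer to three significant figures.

43.7 m/s

Fall time: t = √(2 × 1.72 / 9.81) = 0.5922 s.
At impact: v_x = 43.3 m/s (unchanged), v_y = g t = 9.81 × 0.5922 = 5.809 m/s.
Speed = √(v_x² + v_y²) = √(1875 + 33.74) = 43.7 m/s.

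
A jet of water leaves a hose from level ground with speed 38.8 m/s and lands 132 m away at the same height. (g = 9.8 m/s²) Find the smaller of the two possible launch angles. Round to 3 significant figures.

29.6°

Level-ground range: R = v₀² sin(2θ)/g ⇒ sin 2θ = R g / v₀² = 132×9.8/38.8² = 0.8593.
2θ = arcsin(0.8593) = 59.24° or 180° − 59.24° = 120.76°.
So θ = 29.6° or θ = 60.4°.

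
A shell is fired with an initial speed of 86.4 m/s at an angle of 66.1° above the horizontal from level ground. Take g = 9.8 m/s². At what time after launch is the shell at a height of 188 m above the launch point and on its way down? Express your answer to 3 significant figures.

v_y0 = 86.4 sin 66.1° = 78.99 m/s.
Set y = v_y0 t − ½ g t² = 188: 4.900 t² − 78.99 t + 188 = 0.
t = [78.99 ± √(6239 − 3685)] / 9.8 = (78.99 ± 50.54) / 9.8, giving t = 2.90 s or t = 13.2 s.
On the way down corresponds to the larger root: t = 13.2 s.

13.2 s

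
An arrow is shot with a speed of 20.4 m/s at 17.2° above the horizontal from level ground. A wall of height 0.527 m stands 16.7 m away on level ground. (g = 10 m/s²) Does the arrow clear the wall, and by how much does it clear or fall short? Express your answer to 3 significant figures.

Yes — it clears the wall by 0.971 m.

v_x = 20.4 cos 17.2° = 19.49 m/s; v_y0 = 20.4 sin 17.2° = 6.032 m/s.
Time to reach the wall: t = 16.7 / 19.49 = 0.8568 s.
Height at that point: y = 6.032×0.8568 − 5.000×0.8568² = 1.498 m.
That is 1.498 − 0.527 = 0.971 m above the top of the wall, so the arrow clears it.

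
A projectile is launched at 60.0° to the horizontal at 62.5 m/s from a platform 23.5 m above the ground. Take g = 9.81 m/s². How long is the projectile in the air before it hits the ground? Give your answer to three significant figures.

11.5 s

Vertical component: v_y = 62.5 sin 60.0° = 54.13 m/s.
Taking up as positive with launch at y = 23.5 m, landing at y = 0: 0 = 23.5 + 54.13 t − ½(9.81) t².
Solving 4.905 t² − 54.13 t − 23.5 = 0 gives t = [54.13 + √(54.13² + 4·4.905·23.5)] / 9.810 = 11.5 s.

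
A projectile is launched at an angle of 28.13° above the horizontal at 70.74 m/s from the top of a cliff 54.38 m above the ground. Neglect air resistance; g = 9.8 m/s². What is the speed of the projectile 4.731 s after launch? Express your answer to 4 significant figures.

63.73 m/s

v_x = 70.74 cos 28.13° = 62.384 m/s (constant).
v_y(t) = 70.74 sin 28.13° − g t = 33.352 − 9.8 × 4.731 = -13.012 m/s.
Speed = √(v_x² + v_y²) = √(3891.8 + 169.31) = 63.73 m/s.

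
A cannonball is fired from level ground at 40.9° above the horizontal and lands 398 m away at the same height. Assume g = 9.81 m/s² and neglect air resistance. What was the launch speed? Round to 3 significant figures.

On level ground, R = v₀² sin(2θ) / g, so v₀ = √(R g / sin 2θ).
sin(2 × 40.9°) = 0.9898.
v₀ = √(398 × 9.81 / 0.9898) = √3945 = 62.8 m/s.

62.8 m/s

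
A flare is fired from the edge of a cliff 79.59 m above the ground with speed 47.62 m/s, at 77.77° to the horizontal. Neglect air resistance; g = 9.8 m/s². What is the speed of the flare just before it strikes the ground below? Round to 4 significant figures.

61.87 m/s

v_x = 47.62 cos 77.77° = 10.088 m/s is unchanged throughout.
For the vertical component, v_y² = v_y0² + 2 g h = (46.539)² + 2×9.8×79.59 = 3725.8, so |v_y| = 61.039 m/s.
Impact speed = √(v_x² + v_y²) = √(101.77 + 3725.8) = 61.87 m/s.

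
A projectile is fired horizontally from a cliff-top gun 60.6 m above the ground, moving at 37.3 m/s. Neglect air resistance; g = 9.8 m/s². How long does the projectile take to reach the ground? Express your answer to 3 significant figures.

3.52 s

The horizontal speed doesn't affect the fall. With v_y0 = 0, h = ½ g t².
t = √(2 × 60.6 / 9.8) = √12.37 = 3.52 s.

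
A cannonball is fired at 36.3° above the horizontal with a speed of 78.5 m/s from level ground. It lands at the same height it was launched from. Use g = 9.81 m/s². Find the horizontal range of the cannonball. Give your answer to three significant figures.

599 m

Components: v_x = 78.5 cos 36.3° = 63.27 m/s, v_y = 78.5 sin 36.3° = 46.47 m/s.
Time of flight (same landing height): t = 2 v_y / g = 2 × 46.47 / 9.81 = 9.474 s.
Range: R = v_x · t = 63.27 × 9.474 = 599 m.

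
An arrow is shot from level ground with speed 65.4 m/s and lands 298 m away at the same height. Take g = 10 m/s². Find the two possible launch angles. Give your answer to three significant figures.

Level-ground range: R = v₀² sin(2θ)/g ⇒ sin 2θ = R g / v₀² = 298×10/65.4² = 0.6967.
2θ = arcsin(0.6967) = 44.16° or 180° − 44.16° = 135.84°.
So θ = 22.1° or θ = 67.9°.

22.1° and 67.9°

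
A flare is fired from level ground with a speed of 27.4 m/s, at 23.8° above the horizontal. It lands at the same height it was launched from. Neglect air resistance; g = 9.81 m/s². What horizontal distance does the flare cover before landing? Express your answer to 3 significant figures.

56.5 m

Components: v_x = 27.4 cos 23.8° = 25.07 m/s, v_y = 27.4 sin 23.8° = 11.06 m/s.
Time of flight (same landing height): t = 2 v_y / g = 2 × 11.06 / 9.81 = 2.255 s.
Range: R = v_x · t = 25.07 × 2.255 = 56.5 m.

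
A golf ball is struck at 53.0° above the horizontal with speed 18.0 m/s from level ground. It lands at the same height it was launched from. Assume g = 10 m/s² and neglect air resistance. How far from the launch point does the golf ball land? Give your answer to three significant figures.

Components: v_x = 18.0 cos 53.0° = 10.83 m/s, v_y = 18.0 sin 53.0° = 14.38 m/s.
Time of flight (same landing height): t = 2 v_y / g = 2 × 14.38 / 10 = 2.876 s.
Range: R = v_x · t = 10.83 × 2.876 = 31.1 m.

31.1 m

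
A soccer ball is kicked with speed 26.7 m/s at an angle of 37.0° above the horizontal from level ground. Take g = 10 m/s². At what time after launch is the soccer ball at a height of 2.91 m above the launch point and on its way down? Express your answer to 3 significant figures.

v_y0 = 26.7 sin 37.0° = 16.07 m/s.
Set y = v_y0 t − ½ g t² = 2.91: 5.000 t² − 16.07 t + 2.91 = 0.
t = [16.07 ± √(258.2 − 58.20)] / 10 = (16.07 ± 14.14) / 10, giving t = 0.193 s or t = 3.02 s.
On the way down corresponds to the larger root: t = 3.02 s.

3.02 s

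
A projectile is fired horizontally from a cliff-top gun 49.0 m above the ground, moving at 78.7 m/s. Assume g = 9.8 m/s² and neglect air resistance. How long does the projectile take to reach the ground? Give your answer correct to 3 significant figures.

3.16 s

The horizontal speed doesn't affect the fall. With v_y0 = 0, h = ½ g t².
t = √(2 × 49.0 / 9.8) = √10.00 = 3.16 s.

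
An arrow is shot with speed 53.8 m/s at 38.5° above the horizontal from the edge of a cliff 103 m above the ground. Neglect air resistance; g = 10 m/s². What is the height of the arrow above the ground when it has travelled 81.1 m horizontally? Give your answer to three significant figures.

v_x = 53.8 cos 38.5° = 42.10 m/s, v_y0 = 53.8 sin 38.5° = 33.49 m/s.
Time to reach x = 81.1 m: t = x / v_x = 81.1 / 42.10 = 1.926 s.
y = 103 + v_y0 t − ½ g t² = 103 + 33.49×1.926 − 5.000×1.926² = 149 m.

149 m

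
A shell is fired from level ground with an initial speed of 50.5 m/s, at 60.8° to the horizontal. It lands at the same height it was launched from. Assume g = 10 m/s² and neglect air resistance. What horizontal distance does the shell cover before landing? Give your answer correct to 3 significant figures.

217 m

For level ground, R = v₀² sin(2θ) / g.
sin(2 × 60.8°) = sin 121.6° = 0.8517.
R = (50.5)² × 0.8517 / 10 = 217 m.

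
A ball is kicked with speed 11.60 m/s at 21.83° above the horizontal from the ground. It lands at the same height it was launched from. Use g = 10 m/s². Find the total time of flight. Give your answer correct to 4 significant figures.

Vertical component: v_y = 11.60 sin 21.83° = 4.3135 m/s.
For a projectile landing at launch height, time of flight is t = 2 v_y / g = 2 × 4.3135 / 10 = 0.8627 s.

0.8627 s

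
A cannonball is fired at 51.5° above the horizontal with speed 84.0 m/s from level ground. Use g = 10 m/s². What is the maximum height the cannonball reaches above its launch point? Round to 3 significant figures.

Vertical component of launch velocity: v_y = 84.0 sin 51.5° = 65.74 m/s.
At the highest point the vertical velocity is zero, so v_y² = 2 g h_max.
h_max = (65.74)² / (2 × 10) = 4322 / 20.00 = 216 m.

216 m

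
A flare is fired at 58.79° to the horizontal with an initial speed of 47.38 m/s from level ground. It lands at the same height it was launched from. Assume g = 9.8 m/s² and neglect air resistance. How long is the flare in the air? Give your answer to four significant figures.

Vertical component: v_y = 47.38 sin 58.79° = 40.523 m/s.
For a projectile landing at launch height, time of flight is t = 2 v_y / g = 2 × 40.523 / 9.8 = 8.270 s.

8.270 s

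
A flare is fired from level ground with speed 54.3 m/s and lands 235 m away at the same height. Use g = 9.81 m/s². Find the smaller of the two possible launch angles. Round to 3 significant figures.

Level-ground range: R = v₀² sin(2θ)/g ⇒ sin 2θ = R g / v₀² = 235×9.81/54.3² = 0.7819.
2θ = arcsin(0.7819) = 51.43° or 180° − 51.43° = 128.57°.
So θ = 25.7° or θ = 64.3°.

25.7°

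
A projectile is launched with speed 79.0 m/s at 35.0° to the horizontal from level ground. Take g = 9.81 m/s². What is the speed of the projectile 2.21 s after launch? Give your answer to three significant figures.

v_x = 79.0 cos 35.0° = 64.71 m/s (constant).
v_y(t) = 79.0 sin 35.0° − g t = 45.31 − 9.81 × 2.21 = 23.63 m/s.
Speed = √(v_x² + v_y²) = √(4187 + 558.4) = 68.9 m/s.

68.9 m/s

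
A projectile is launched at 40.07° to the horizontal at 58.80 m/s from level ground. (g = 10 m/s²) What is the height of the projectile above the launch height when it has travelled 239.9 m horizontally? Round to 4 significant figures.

v_x = 58.80 cos 40.07° = 44.997 m/s, v_y0 = 58.80 sin 40.07° = 37.851 m/s.
Time to reach x = 239.9 m: t = x / v_x = 239.9 / 44.997 = 5.3315 s.
y = v_y0 t − ½ g t² = 37.851×5.3315 − 5.000×5.3315² = 59.68 m.

59.68 m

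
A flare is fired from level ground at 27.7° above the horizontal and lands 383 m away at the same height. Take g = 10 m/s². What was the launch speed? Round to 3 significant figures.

On level ground, R = v₀² sin(2θ) / g, so v₀ = √(R g / sin 2θ).
sin(2 × 27.7°) = 0.8231.
v₀ = √(383 × 10 / 0.8231) = √4653 = 68.2 m/s.

68.2 m/s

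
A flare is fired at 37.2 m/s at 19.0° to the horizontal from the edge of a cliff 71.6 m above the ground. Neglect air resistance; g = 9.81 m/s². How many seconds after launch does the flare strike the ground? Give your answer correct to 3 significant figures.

Vertical component: v_y = 37.2 sin 19.0° = 12.11 m/s.
Taking up as positive with launch at y = 71.6 m, landing at y = 0: 0 = 71.6 + 12.11 t − ½(9.81) t².
Solving 4.905 t² − 12.11 t − 71.6 = 0 gives t = [12.11 + √(12.11² + 4·4.905·71.6)] / 9.810 = 5.25 s.

5.25 s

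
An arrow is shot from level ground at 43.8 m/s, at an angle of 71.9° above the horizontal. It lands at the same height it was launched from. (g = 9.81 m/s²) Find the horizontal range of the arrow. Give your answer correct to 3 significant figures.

For level ground, R = v₀² sin(2θ) / g.
sin(2 × 71.9°) = sin 143.8° = 0.5906.
R = (43.8)² × 0.5906 / 9.81 = 115 m.

115 m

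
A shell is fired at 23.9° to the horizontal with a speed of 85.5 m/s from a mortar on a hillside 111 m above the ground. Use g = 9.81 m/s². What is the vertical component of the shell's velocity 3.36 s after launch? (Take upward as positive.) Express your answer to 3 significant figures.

Initial vertical component: v_y0 = 85.5 sin 23.9° = 34.64 m/s.
v_y(t) = v_y0 − g t = 34.64 − 9.81 × 3.36 = 1.68 m/s.

1.68 m/s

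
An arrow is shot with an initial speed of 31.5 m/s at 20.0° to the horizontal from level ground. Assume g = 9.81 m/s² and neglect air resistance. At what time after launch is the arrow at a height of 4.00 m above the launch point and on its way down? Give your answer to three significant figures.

v_y0 = 31.5 sin 20.0° = 10.77 m/s.
Set y = v_y0 t − ½ g t² = 4.00: 4.905 t² − 10.77 t + 4.00 = 0.
t = [10.77 ± √(116.0 − 78.48)] / 9.81 = (10.77 ± 6.125) / 9.81, giving t = 0.473 s or t = 1.72 s.
On the way down corresponds to the larger root: t = 1.72 s.

1.72 s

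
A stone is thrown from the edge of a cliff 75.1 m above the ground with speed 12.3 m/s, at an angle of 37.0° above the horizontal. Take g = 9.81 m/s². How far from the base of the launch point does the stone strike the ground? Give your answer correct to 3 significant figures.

Components: v_x = 12.3 cos 37.0° = 9.823 m/s, v_y = 12.3 sin 37.0° = 7.402 m/s.
Vertical: 0 = 75.1 + 7.402 t − ½(9.81) t² ⇒ 4.905 t² − 7.402 t − 75.1 = 0.
t = [7.402 + √(54.79 + 1473)] / 9.810 = 4.739 s.
Horizontal: R = v_x · t = 9.823 × 4.739 = 46.6 m.

46.6 m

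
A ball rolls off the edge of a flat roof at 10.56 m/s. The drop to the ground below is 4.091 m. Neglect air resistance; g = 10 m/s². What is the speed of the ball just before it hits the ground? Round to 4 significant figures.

Fall time: t = √(2 × 4.091 / 10) = 0.90454 s.
At impact: v_x = 10.56 m/s (unchanged), v_y = g t = 10 × 0.90454 = 9.0454 m/s.
Speed = √(v_x² + v_y²) = √(111.51 + 81.819) = 13.90 m/s.

13.90 m/s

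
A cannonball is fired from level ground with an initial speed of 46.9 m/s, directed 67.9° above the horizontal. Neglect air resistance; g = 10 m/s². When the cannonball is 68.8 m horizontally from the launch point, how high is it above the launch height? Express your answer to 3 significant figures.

93.4 m

v_x = 46.9 cos 67.9° = 17.64 m/s, v_y0 = 46.9 sin 67.9° = 43.45 m/s.
Time to reach x = 68.8 m: t = x / v_x = 68.8 / 17.64 = 3.900 s.
y = v_y0 t − ½ g t² = 43.45×3.900 − 5.000×3.900² = 93.4 m.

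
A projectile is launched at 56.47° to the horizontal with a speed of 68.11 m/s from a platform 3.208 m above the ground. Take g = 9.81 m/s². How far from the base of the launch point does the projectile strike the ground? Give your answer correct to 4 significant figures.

437.6 m

Components: v_x = 68.11 cos 56.47° = 37.622 m/s, v_y = 68.11 sin 56.47° = 56.776 m/s.
Vertical: 0 = 3.208 + 56.776 t − ½(9.81) t² ⇒ 4.905 t² − 56.776 t − 3.208 = 0.
t = [56.776 + √(3223.5 + 62.941)] / 9.810 = 11.631 s.
Horizontal: R = v_x · t = 37.622 × 11.631 = 437.6 m.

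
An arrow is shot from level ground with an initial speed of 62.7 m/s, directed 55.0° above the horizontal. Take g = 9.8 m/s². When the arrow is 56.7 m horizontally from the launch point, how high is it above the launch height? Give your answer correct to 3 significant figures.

68.8 m

v_x = 62.7 cos 55.0° = 35.96 m/s, v_y0 = 62.7 sin 55.0° = 51.36 m/s.
Time to reach x = 56.7 m: t = x / v_x = 56.7 / 35.96 = 1.577 s.
y = v_y0 t − ½ g t² = 51.36×1.577 − 4.900×1.577² = 68.8 m.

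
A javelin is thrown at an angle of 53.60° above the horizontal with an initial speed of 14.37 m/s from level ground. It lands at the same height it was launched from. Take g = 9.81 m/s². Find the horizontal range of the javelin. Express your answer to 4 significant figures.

20.11 m

For level ground, R = v₀² sin(2θ) / g.
sin(2 × 53.60°) = sin 107.20° = 0.9553.
R = (14.37)² × 0.9553 / 9.81 = 20.11 m.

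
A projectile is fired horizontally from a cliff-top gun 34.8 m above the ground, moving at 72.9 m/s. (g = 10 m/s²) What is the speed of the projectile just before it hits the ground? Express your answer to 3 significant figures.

77.5 m/s

Fall time: t = √(2 × 34.8 / 10) = 2.638 s.
At impact: v_x = 72.9 m/s (unchanged), v_y = g t = 10 × 2.638 = 26.38 m/s.
Speed = √(v_x² + v_y²) = √(5314 + 695.9) = 77.5 m/s.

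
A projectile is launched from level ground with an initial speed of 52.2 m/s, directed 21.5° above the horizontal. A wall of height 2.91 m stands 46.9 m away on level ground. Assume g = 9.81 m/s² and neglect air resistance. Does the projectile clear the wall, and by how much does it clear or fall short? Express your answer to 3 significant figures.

v_x = 52.2 cos 21.5° = 48.57 m/s; v_y0 = 52.2 sin 21.5° = 19.13 m/s.
Time to reach the wall: t = 46.9 / 48.57 = 0.9656 s.
Height at that point: y = 19.13×0.9656 − 4.905×0.9656² = 13.90 m.
That is 13.90 − 2.91 = 11.0 m above the top of the wall, so the projectile clears it.

Yes — it clears the wall by 11.0 m.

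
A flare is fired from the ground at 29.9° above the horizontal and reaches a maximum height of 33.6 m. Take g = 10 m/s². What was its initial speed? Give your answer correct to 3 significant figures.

52.0 m/s

At maximum height v_y = 0, so (v₀ sin θ)² = 2 g H.
v₀ sin 29.9° = √(2 × 10 × 33.6) = 25.92 m/s.
v₀ = 25.92 / sin 29.9° = 25.92 / 0.4985 = 52.0 m/s.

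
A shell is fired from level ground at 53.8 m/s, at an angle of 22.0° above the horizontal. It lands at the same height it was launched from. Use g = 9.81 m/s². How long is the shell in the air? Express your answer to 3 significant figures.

Vertical component: v_y = 53.8 sin 22.0° = 20.15 m/s.
For a projectile landing at launch height, time of flight is t = 2 v_y / g = 2 × 20.15 / 9.81 = 4.11 s.

4.11 s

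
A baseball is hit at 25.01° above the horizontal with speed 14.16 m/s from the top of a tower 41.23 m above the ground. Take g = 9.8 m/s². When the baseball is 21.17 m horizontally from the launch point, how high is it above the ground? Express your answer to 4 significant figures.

37.77 m

v_x = 14.16 cos 25.01° = 12.832 m/s, v_y0 = 14.16 sin 25.01° = 5.9865 m/s.
Time to reach x = 21.17 m: t = x / v_x = 21.17 / 12.832 = 1.6498 s.
y = 41.23 + v_y0 t − ½ g t² = 41.23 + 5.9865×1.6498 − 4.900×1.6498² = 37.77 m.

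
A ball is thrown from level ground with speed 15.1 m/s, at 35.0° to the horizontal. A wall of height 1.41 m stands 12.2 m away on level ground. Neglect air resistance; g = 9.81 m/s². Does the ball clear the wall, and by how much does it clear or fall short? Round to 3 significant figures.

Yes — it clears the wall by 2.36 m.

v_x = 15.1 cos 35.0° = 12.37 m/s; v_y0 = 15.1 sin 35.0° = 8.661 m/s.
Time to reach the wall: t = 12.2 / 12.37 = 0.9863 s.
Height at that point: y = 8.661×0.9863 − 4.905×0.9863² = 3.771 m.
That is 3.771 − 1.41 = 2.36 m above the top of the wall, so the ball clears it.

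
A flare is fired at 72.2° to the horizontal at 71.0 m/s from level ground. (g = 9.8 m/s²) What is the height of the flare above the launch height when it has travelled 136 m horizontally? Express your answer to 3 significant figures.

231 m

v_x = 71.0 cos 72.2° = 21.70 m/s, v_y0 = 71.0 sin 72.2° = 67.60 m/s.
Time to reach x = 136 m: t = x / v_x = 136 / 21.70 = 6.267 s.
y = v_y0 t − ½ g t² = 67.60×6.267 − 4.900×6.267² = 231 m.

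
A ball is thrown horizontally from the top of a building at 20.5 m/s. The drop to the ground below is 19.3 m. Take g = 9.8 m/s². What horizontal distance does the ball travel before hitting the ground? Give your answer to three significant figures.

40.7 m

Initial vertical velocity is zero, so the fall time comes from h = ½ g t²: t = √(2 × 19.3 / 9.8) = 1.985 s.
Horizontal motion is uniform at 20.5 m/s, so x = 20.5 × 1.985 = 40.7 m.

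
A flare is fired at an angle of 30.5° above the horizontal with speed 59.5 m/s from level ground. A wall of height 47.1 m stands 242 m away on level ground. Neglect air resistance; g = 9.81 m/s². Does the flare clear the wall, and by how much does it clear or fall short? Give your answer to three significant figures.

No — it falls 13.8 m short of clearing the wall.

v_x = 59.5 cos 30.5° = 51.27 m/s; v_y0 = 59.5 sin 30.5° = 30.20 m/s.
Time to reach the wall: t = 242 / 51.27 = 4.720 s.
Height at that point: y = 30.20×4.720 − 4.905×4.720² = 33.27 m.
That is 47.1 − 33.27 = 13.8 m below the top of the wall, so the flare does not clear it.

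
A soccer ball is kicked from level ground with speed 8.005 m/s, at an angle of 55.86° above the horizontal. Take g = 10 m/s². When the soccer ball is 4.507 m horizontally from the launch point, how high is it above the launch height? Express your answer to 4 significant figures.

v_x = 8.005 cos 55.86° = 4.4925 m/s, v_y0 = 8.005 sin 55.86° = 6.6255 m/s.
Time to reach x = 4.507 m: t = x / v_x = 4.507 / 4.4925 = 1.0032 s.
y = v_y0 t − ½ g t² = 6.6255×1.0032 − 5.000×1.0032² = 1.615 m.

1.615 m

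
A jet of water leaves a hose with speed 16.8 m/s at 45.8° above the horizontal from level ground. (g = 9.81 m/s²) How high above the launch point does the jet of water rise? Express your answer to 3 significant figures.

7.39 m

Vertical component of launch velocity: v_y = 16.8 sin 45.8° = 12.04 m/s.
At the highest point the vertical velocity is zero, so v_y² = 2 g h_max.
h_max = (12.04)² / (2 × 9.81) = 145.0 / 19.62 = 7.39 m.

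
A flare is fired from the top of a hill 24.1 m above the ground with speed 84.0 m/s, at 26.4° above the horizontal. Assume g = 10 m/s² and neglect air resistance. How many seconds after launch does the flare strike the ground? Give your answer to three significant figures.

8.07 s

Vertical component: v_y = 84.0 sin 26.4° = 37.35 m/s.
Taking up as positive with launch at y = 24.1 m, landing at y = 0: 0 = 24.1 + 37.35 t − ½(10) t².
Solving 5.000 t² − 37.35 t − 24.1 = 0 gives t = [37.35 + √(37.35² + 4·5.000·24.1)] / 10.00 = 8.07 s.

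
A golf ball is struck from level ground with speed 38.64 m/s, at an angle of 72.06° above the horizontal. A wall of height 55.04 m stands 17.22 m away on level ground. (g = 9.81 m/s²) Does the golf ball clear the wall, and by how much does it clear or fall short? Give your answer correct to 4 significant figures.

No — it falls 12.12 m short of clearing the wall.

v_x = 38.64 cos 72.06° = 11.902 m/s; v_y0 = 38.64 sin 72.06° = 36.761 m/s.
Time to reach the wall: t = 17.22 / 11.902 = 1.4468 s.
Height at that point: y = 36.761×1.4468 − 4.905×1.4468² = 42.919 m.
That is 55.04 − 42.919 = 12.12 m below the top of the wall, so the golf ball does not clear it.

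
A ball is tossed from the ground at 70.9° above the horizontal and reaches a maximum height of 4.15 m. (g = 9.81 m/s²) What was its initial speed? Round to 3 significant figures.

At maximum height v_y = 0, so (v₀ sin θ)² = 2 g H.
v₀ sin 70.9° = √(2 × 9.81 × 4.15) = 9.023 m/s.
v₀ = 9.023 / sin 70.9° = 9.023 / 0.9449 = 9.55 m/s.

9.55 m/s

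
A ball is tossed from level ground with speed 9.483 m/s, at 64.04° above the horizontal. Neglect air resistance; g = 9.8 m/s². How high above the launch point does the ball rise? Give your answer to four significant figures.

3.709 m

Vertical component of launch velocity: v_y = 9.483 sin 64.04° = 8.5262 m/s.
At the highest point the vertical velocity is zero, so v_y² = 2 g h_max.
h_max = (8.5262)² / (2 × 9.8) = 72.696 / 19.60 = 3.709 m.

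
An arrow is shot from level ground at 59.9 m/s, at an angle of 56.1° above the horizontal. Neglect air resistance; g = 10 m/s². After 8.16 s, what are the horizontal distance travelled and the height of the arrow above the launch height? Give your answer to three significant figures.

v_x = 59.9 cos 56.1° = 33.41 m/s; v_y0 = 59.9 sin 56.1° = 49.72 m/s.
x = v_x t = 33.41 × 8.16 = 273 m.
y = v_y0 t − ½ g t² = 49.72×8.16 − 5.000×8.16² = 72.8 m.

x = 273 m, y = 72.8 m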